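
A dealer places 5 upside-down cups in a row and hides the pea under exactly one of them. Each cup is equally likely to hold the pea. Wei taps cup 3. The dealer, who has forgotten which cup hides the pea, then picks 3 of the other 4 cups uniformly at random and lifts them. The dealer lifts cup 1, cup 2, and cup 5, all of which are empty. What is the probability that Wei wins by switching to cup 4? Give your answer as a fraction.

Condition on the true location of the pea.
If it is under any of cups 1, 2, and 5 (prior 1/5 each): that cup was opened and seen not to hold the prize — ruled out; weight (1/5)·0 = 0 each.
If it is under either of cups 3 and 4 (prior 1/5 each): the dealer picks exactly this set with probability 1/4 regardless, and none is the prize; weight (1/5)·(1/4) = 1/20 each.
The weights sum to 1/10.
So P(the pea under cup 4 | the dealer opened cup 1, cup 2, and cup 5) = (1/20) / (1/10) = 1/2.

1/2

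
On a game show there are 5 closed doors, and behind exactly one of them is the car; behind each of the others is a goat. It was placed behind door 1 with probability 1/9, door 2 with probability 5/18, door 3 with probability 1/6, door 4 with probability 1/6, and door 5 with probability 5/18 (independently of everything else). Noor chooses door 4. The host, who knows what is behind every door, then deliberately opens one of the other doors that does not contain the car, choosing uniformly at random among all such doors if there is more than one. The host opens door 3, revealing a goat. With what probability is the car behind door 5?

Apply Bayes' rule, conditioning on where the car actually is.
If it is behind door 1 (prior 1/9): the host has 3 equally likely choices, so probability 1/3; weight (1/9)·(1/3) = 1/27.
If it is behind either of doors 2 and 5 (prior 5/18 each): the host has 3 equally likely choices, so probability 1/3; weight (5/18)·(1/3) = 5/54 each.
If it is behind door 3 (prior 1/6): the host opened door 3, so this case is ruled out; weight (1/6)·0 = 0.
If it is behind door 4 (prior 1/6): the host has 4 equally likely choices, so probability 1/4; weight (1/6)·(1/4) = 1/24.
The weights sum to 19/72.
So P(the car behind door 5 | the host opened door 3) = (5/54) / (19/72) = 20/57.

20/57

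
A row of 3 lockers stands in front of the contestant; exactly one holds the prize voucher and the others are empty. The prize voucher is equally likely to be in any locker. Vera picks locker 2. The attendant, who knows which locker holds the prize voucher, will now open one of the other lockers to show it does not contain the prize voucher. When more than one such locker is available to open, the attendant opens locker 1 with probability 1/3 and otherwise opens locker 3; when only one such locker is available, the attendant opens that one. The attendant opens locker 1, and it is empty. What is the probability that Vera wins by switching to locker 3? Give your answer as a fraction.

3/4

Apply Bayes' rule, conditioning on where the prize voucher actually is.
If it is in locker 1 (prior 1/3): the attendant opened locker 1, so this case is ruled out; weight (1/3)·0 = 0.
If it is in locker 2 (prior 1/3): locker 1 is available, opened with probability 1/3; weight (1/3)·(1/3) = 1/9.
If it is in locker 3 (prior 1/3): only locker 1 is available, probability 1; weight (1/3)·1 = 1/3.
The weights sum to 4/9.
So P(the prize voucher in locker 3 | the attendant opened locker 1) = (1/3) / (4/9) = 3/4.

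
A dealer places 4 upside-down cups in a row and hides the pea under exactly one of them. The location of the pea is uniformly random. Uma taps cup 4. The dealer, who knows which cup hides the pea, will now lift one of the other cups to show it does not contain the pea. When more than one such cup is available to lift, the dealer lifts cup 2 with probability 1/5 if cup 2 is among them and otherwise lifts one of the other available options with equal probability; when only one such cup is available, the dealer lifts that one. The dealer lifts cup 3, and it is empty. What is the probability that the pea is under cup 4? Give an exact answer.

4/17

Condition on the true location of the pea.
If it is under cup 1 (prior 1/4): cup 2 is available but not opened, probability 4/5; weight (1/4)·(4/5) = 1/5.
If it is under cup 2 (prior 1/4): cup 2 holds the prize so is unavailable; the dealer chooses uniformly among the 2 others, probability 1/2; weight (1/4)·(1/2) = 1/8.
If it is under cup 3 (prior 1/4): the dealer opened cup 3, so this case is ruled out; weight (1/4)·0 = 0.
If it is under cup 4 (prior 1/4): cup 2 is available but not opened; cup 3 gets probability (1 − 1/5)/2 = 2/5; weight (1/4)·(2/5) = 1/10.
The weights sum to 17/40.
So P(the pea under cup 4 | the dealer opened cup 3) = (1/10) / (17/40) = 4/17.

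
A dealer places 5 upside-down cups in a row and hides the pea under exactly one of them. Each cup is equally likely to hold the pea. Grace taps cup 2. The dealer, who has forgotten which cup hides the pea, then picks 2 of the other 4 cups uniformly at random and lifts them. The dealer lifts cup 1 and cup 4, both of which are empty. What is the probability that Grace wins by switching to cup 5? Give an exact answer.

Condition on the true location of the pea.
If it is under either of cups 1 and 4 (prior 1/5 each): that cup was opened and seen not to hold the prize — ruled out; weight (1/5)·0 = 0 each.
If it is under any of cups 2, 3, and 5 (prior 1/5 each): the dealer picks exactly this set with probability 1/6 regardless, and none is the prize; weight (1/5)·(1/6) = 1/30 each.
The weights sum to 1/10.
So P(the pea under cup 5 | the dealer opened cup 1 and cup 4) = (1/30) / (1/10) = 1/3.

1/3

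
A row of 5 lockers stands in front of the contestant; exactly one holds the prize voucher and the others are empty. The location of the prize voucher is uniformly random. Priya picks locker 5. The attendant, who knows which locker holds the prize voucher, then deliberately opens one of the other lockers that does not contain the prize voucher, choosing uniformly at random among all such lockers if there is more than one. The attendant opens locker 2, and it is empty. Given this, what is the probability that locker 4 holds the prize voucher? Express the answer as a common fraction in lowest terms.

4/15

Condition on the true location of the prize voucher.
If it is in any of lockers 1, 3, and 4 (prior 1/5 each): the attendant has 3 equally likely choices, so probability 1/3; weight (1/5)·(1/3) = 1/15 each.
If it is in locker 2 (prior 1/5): the attendant opened locker 2, so this case is ruled out; weight (1/5)·0 = 0.
If it is in locker 5 (prior 1/5): the attendant has 4 equally likely choices, so probability 1/4; weight (1/5)·(1/4) = 1/20.
The weights sum to 1/4.
So P(the prize voucher in locker 4 | the attendant opened locker 2) = (1/15) / (1/4) = 4/15.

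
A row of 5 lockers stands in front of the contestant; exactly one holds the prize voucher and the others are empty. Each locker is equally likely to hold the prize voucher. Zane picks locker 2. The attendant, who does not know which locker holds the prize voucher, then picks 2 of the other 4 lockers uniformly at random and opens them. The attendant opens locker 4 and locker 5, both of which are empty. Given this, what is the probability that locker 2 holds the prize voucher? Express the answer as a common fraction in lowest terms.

1/3

Because the attendant chose which lockers to open without knowing where the prize voucher is, the choice is independent of the prize location. Learning that none of the 2 opened lockers holds the prize voucher simply rules out those 2 locations and leaves the remaining 3 lockers still equally likely by symmetry.
So P(the prize voucher in locker 2) = 1/3.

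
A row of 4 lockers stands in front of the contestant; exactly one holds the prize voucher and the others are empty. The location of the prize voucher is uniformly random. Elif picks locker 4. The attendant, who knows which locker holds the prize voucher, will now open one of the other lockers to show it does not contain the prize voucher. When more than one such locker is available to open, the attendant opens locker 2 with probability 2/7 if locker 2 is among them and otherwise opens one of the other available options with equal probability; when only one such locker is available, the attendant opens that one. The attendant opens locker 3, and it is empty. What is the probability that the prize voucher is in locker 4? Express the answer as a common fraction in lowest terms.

Condition on the true location of the prize voucher.
If it is in locker 1 (prior 1/4): locker 2 is available but not opened, probability 5/7; weight (1/4)·(5/7) = 5/28.
If it is in locker 2 (prior 1/4): locker 2 holds the prize so is unavailable; the attendant chooses uniformly among the 2 others, probability 1/2; weight (1/4)·(1/2) = 1/8.
If it is in locker 3 (prior 1/4): the attendant opened locker 3, so this case is ruled out; weight (1/4)·0 = 0.
If it is in locker 4 (prior 1/4): locker 2 is available but not opened; locker 3 gets probability (1 − 2/7)/2 = 5/14; weight (1/4)·(5/14) = 5/56.
The weights sum to 11/28.
So P(the prize voucher in locker 4 | the attendant opened locker 3) = (5/56) / (11/28) = 5/22.

5/22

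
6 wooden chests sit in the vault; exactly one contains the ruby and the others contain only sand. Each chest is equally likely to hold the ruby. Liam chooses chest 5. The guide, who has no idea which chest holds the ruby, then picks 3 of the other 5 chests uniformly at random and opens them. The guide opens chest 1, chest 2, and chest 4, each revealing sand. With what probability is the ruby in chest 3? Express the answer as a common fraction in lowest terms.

Consider each possible location of the ruby in turn.
If it is in any of chests 1, 2, and 4 (prior 1/6 each): that chest was opened and seen not to hold the prize — ruled out; weight (1/6)·0 = 0 each.
If it is in any of chests 3, 5, and 6 (prior 1/6 each): the guide picks exactly this set with probability 1/10 regardless, and none is the prize; weight (1/6)·(1/10) = 1/60 each.
The weights sum to 1/20.
So P(the ruby in chest 3 | the guide opened chest 1, chest 2, and chest 4) = (1/60) / (1/20) = 1/3.

1/3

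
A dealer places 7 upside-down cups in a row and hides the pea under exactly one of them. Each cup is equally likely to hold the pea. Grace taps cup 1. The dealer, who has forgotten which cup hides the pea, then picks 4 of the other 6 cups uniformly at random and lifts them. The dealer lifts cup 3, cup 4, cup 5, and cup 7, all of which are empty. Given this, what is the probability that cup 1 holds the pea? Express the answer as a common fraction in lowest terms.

Apply Bayes' rule, conditioning on where the pea actually is.
If it is under any of cups 1, 2, and 6 (prior 1/7 each): the dealer picks exactly this set with probability 1/15 regardless, and none is the prize; weight (1/7)·(1/15) = 1/105 each.
If it is under any of cups 3, 4, 5, and 7 (prior 1/7 each): that cup was opened and seen not to hold the prize — ruled out; weight (1/7)·0 = 0 each.
The weights sum to 1/35.
So P(the pea under cup 1 | the dealer opened cup 3, cup 4, cup 5, and cup 7) = (1/105) / (1/35) = 1/3.

1/3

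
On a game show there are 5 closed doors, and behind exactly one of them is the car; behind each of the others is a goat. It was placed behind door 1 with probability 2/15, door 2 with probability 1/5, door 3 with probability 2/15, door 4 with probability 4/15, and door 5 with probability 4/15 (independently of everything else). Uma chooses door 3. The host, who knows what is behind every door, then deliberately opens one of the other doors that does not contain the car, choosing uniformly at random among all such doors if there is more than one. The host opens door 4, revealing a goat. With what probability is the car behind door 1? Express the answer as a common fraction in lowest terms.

Condition on the true location of the car.
If it is behind door 1 (prior 2/15): the host has 3 equally likely choices, so probability 1/3; weight (2/15)·(1/3) = 2/45.
If it is behind door 2 (prior 1/5): the host has 3 equally likely choices, so probability 1/3; weight (1/5)·(1/3) = 1/15.
If it is behind door 3 (prior 2/15): the host has 4 equally likely choices, so probability 1/4; weight (2/15)·(1/4) = 1/30.
If it is behind door 4 (prior 4/15): the host opened door 4, so this case is ruled out; weight (4/15)·0 = 0.
If it is behind door 5 (prior 4/15): the host has 3 equally likely choices, so probability 1/3; weight (4/15)·(1/3) = 4/45.
The weights sum to 7/30.
So P(the car behind door 1 | the host opened door 4) = (2/45) / (7/30) = 4/21.

4/21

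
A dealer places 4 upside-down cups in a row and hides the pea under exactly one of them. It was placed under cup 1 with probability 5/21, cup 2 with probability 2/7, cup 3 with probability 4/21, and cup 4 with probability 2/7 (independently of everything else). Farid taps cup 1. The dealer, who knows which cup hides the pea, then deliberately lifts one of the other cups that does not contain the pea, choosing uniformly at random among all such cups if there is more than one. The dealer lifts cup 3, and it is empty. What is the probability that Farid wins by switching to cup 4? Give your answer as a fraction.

9/23

Apply Bayes' rule, conditioning on where the pea actually is.
If it is under cup 1 (prior 5/21): the dealer has 3 equally likely choices, so probability 1/3; weight (5/21)·(1/3) = 5/63.
If it is under either of cups 2 and 4 (prior 2/7 each): the dealer has 2 equally likely choices, so probability 1/2; weight (2/7)·(1/2) = 1/7 each.
If it is under cup 3 (prior 4/21): the dealer opened cup 3, so this case is ruled out; weight (4/21)·0 = 0.
The weights sum to 23/63.
So P(the pea under cup 4 | the dealer opened cup 3) = (1/7) / (23/63) = 9/23.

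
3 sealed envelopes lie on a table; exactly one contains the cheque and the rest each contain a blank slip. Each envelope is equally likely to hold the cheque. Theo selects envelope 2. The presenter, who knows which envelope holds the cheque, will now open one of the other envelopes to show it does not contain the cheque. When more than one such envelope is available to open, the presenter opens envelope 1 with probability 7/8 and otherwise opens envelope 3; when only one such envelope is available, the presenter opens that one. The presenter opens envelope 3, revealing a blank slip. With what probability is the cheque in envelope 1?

Condition on the true location of the cheque.
If it is in envelope 1 (prior 1/3): only envelope 3 is available, probability 1; weight (1/3)·1 = 1/3.
If it is in envelope 2 (prior 1/3): envelope 1 is available but not opened, probability 1/8; weight (1/3)·(1/8) = 1/24.
If it is in envelope 3 (prior 1/3): the presenter opened envelope 3, so this case is ruled out; weight (1/3)·0 = 0.
The weights sum to 3/8.
So P(the cheque in envelope 1 | the presenter opened envelope 3) = (1/3) / (3/8) = 8/9.

8/9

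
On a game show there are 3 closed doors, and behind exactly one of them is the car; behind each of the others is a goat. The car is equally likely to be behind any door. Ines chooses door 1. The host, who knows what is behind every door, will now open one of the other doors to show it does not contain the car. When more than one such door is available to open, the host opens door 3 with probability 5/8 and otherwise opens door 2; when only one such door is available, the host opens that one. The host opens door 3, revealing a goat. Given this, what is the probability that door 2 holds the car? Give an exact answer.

8/13

Apply Bayes' rule, conditioning on where the car actually is.
If it is behind door 1 (prior 1/3): door 3 is available, opened with probability 5/8; weight (1/3)·(5/8) = 5/24.
If it is behind door 2 (prior 1/3): only door 3 is available, probability 1; weight (1/3)·1 = 1/3.
If it is behind door 3 (prior 1/3): the host opened door 3, so this case is ruled out; weight (1/3)·0 = 0.
The weights sum to 13/24.
So P(the car behind door 2 | the host opened door 3) = (1/3) / (13/24) = 8/13.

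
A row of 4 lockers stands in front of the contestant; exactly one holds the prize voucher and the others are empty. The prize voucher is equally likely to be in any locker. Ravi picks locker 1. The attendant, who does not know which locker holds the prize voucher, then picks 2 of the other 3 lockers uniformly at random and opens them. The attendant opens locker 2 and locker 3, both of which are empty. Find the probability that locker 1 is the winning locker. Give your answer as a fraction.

1/2

Because the attendant chose which lockers to open without knowing where the prize voucher is, the choice is independent of the prize location. Learning that none of the 2 opened lockers holds the prize voucher simply rules out those 2 locations and leaves the remaining 2 lockers still equally likely by symmetry.
So P(the prize voucher in locker 1) = 1/2.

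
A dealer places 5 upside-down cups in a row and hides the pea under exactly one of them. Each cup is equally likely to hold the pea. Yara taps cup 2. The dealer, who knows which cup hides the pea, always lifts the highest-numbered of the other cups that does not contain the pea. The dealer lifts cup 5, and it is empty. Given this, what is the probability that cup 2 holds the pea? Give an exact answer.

1/4

Condition on the true location of the pea.
If it is under any of cups 1, 2, 3, and 4 (prior 1/5 each): cup 5 is the highest-numbered option available, probability 1; weight (1/5)·1 = 1/5 each.
If it is under cup 5 (prior 1/5): the dealer opened cup 5, so this case is ruled out; weight (1/5)·0 = 0.
The weights sum to 4/5.
So P(the pea under cup 2 | the dealer opened cup 5) = (1/5) / (4/5) = 1/4.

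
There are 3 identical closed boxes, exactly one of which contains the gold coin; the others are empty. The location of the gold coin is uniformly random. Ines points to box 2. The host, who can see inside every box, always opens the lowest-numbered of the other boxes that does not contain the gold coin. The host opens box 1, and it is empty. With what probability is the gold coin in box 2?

1/2

Consider each possible location of the gold coin in turn.
If it is in box 1 (prior 1/3): the host opened box 1, so this case is ruled out; weight (1/3)·0 = 0.
If it is in either of boxes 2 and 3 (prior 1/3 each): box 1 is the lowest-numbered option available, probability 1; weight (1/3)·1 = 1/3 each.
The weights sum to 2/3.
So P(the gold coin in box 2 | the host opened box 1) = (1/3) / (2/3) = 1/2.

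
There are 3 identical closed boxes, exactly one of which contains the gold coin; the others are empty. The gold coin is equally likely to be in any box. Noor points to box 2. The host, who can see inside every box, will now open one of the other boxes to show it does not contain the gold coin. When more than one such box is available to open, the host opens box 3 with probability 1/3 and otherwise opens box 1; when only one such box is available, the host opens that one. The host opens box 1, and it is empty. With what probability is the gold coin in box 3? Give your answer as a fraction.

3/5

Apply Bayes' rule, conditioning on where the gold coin actually is.
If it is in box 1 (prior 1/3): the host opened box 1, so this case is ruled out; weight (1/3)·0 = 0.
If it is in box 2 (prior 1/3): box 3 is available but not opened, probability 2/3; weight (1/3)·(2/3) = 2/9.
If it is in box 3 (prior 1/3): only box 1 is available, probability 1; weight (1/3)·1 = 1/3.
The weights sum to 5/9.
So P(the gold coin in box 3 | the host opened box 1) = (1/3) / (5/9) = 3/5.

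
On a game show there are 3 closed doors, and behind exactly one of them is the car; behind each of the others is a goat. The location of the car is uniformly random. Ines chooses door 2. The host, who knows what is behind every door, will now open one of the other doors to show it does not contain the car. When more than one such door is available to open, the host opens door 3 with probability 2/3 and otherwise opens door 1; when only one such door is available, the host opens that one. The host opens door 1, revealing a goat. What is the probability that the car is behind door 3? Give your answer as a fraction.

Consider each possible location of the car in turn.
If it is behind door 1 (prior 1/3): the host opened door 1, so this case is ruled out; weight (1/3)·0 = 0.
If it is behind door 2 (prior 1/3): door 3 is available but not opened, probability 1/3; weight (1/3)·(1/3) = 1/9.
If it is behind door 3 (prior 1/3): only door 1 is available, probability 1; weight (1/3)·1 = 1/3.
The weights sum to 4/9.
So P(the car behind door 3 | the host opened door 1) = (1/3) / (4/9) = 3/4.

3/4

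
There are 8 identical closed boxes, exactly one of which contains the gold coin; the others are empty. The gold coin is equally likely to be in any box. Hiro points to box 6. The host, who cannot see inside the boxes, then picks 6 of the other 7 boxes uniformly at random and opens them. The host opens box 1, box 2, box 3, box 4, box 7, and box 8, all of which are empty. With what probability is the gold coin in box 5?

Because the host chose which boxes to open without knowing where the gold coin is, the choice is independent of the prize location. Learning that none of the 6 opened boxes holds the gold coin simply rules out those 6 locations and leaves the remaining 2 boxes still equally likely by symmetry.
So P(the gold coin in box 5) = 1/2.

1/2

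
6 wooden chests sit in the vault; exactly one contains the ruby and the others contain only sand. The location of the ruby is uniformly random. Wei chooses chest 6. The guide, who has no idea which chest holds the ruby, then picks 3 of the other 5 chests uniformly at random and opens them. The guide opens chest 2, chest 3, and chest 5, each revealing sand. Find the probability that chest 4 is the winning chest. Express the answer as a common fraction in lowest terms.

1/3

Because the guide chose which chests to open without knowing where the ruby is, the choice is independent of the prize location. Learning that none of the 3 opened chests holds the ruby simply rules out those 3 locations and leaves the remaining 3 chests still equally likely by symmetry.
So P(the ruby in chest 4) = 1/3.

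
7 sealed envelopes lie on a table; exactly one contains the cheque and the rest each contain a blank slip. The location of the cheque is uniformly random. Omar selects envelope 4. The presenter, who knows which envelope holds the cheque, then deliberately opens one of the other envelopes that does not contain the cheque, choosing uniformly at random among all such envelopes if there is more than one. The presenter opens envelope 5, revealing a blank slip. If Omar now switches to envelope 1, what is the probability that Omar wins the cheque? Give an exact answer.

6/35

Apply Bayes' rule, conditioning on where the cheque actually is.
If it is in any of envelopes 1, 2, 3, 6, and 7 (prior 1/7 each): the presenter has 5 equally likely choices, so probability 1/5; weight (1/7)·(1/5) = 1/35 each.
If it is in envelope 4 (prior 1/7): the presenter has 6 equally likely choices, so probability 1/6; weight (1/7)·(1/6) = 1/42.
If it is in envelope 5 (prior 1/7): the presenter opened envelope 5, so this case is ruled out; weight (1/7)·0 = 0.
The weights sum to 1/6.
So P(the cheque in envelope 1 | the presenter opened envelope 5) = (1/35) / (1/6) = 6/35.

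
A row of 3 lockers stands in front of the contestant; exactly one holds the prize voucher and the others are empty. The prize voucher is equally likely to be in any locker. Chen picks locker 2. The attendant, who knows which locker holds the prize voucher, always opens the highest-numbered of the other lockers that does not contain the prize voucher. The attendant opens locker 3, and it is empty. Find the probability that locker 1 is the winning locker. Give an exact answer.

1/2

Condition on the true location of the prize voucher.
If it is in either of lockers 1 and 2 (prior 1/3 each): locker 3 is the highest-numbered option available, probability 1; weight (1/3)·1 = 1/3 each.
If it is in locker 3 (prior 1/3): the attendant opened locker 3, so this case is ruled out; weight (1/3)·0 = 0.
The weights sum to 2/3.
So P(the prize voucher in locker 1 | the attendant opened locker 3) = (1/3) / (2/3) = 1/2.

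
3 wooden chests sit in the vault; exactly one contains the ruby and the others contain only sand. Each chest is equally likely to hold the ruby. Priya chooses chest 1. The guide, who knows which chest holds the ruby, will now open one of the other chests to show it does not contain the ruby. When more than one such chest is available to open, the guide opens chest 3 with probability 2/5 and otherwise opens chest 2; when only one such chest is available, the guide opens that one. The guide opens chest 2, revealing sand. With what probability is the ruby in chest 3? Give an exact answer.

5/8

Apply Bayes' rule, conditioning on where the ruby actually is.
If it is in chest 1 (prior 1/3): chest 3 is available but not opened, probability 3/5; weight (1/3)·(3/5) = 1/5.
If it is in chest 2 (prior 1/3): the guide opened chest 2, so this case is ruled out; weight (1/3)·0 = 0.
If it is in chest 3 (prior 1/3): only chest 2 is available, probability 1; weight (1/3)·1 = 1/3.
The weights sum to 8/15.
So P(the ruby in chest 3 | the guide opened chest 2) = (1/3) / (8/15) = 5/8.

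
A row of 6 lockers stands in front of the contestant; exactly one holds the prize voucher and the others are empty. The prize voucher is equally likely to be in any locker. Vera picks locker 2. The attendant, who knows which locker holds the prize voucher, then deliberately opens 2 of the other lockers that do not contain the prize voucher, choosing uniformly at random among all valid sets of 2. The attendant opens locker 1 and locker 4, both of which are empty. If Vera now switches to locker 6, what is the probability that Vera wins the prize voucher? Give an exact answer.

Consider each possible location of the prize voucher in turn.
If it is in either of lockers 1 and 4 (prior 1/6 each): that locker was opened and seen not to hold the prize — ruled out; weight (1/6)·0 = 0 each.
If it is in locker 2 (prior 1/6): the attendant has 10 equally likely choices, so probability 1/10; weight (1/6)·(1/10) = 1/60.
If it is in any of lockers 3, 5, and 6 (prior 1/6 each): the attendant has 6 equally likely choices, so probability 1/6; weight (1/6)·(1/6) = 1/36 each.
The weights sum to 1/10.
So P(the prize voucher in locker 6 | the attendant opened locker 1 and locker 4) = (1/36) / (1/10) = 5/18.

5/18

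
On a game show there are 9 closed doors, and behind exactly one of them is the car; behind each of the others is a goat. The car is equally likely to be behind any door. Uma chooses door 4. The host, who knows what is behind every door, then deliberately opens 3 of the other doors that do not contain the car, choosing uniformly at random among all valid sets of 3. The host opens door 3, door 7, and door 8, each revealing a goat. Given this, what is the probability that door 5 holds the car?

8/45

Apply Bayes' rule, conditioning on where the car actually is.
If it is behind any of doors 1, 2, 5, 6, and 9 (prior 1/9 each): the host has 35 equally likely choices, so probability 1/35; weight (1/9)·(1/35) = 1/315 each.
If it is behind any of doors 3, 7, and 8 (prior 1/9 each): that door was opened and seen not to hold the prize — ruled out; weight (1/9)·0 = 0 each.
If it is behind door 4 (prior 1/9): the host has 56 equally likely choices, so probability 1/56; weight (1/9)·(1/56) = 1/504.
The weights sum to 1/56.
So P(the car behind door 5 | the host opened door 3, door 7, and door 8) = (1/315) / (1/56) = 8/45.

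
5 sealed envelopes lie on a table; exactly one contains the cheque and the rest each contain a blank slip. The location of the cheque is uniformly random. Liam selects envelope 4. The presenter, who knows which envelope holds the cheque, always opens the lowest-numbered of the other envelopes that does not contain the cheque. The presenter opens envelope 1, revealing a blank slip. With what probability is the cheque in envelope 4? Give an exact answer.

Apply Bayes' rule, conditioning on where the cheque actually is.
If it is in envelope 1 (prior 1/5): the presenter opened envelope 1, so this case is ruled out; weight (1/5)·0 = 0.
If it is in any of envelopes 2, 3, 4, and 5 (prior 1/5 each): envelope 1 is the lowest-numbered option available, probability 1; weight (1/5)·1 = 1/5 each.
The weights sum to 4/5.
So P(the cheque in envelope 4 | the presenter opened envelope 1) = (1/5) / (4/5) = 1/4.

1/4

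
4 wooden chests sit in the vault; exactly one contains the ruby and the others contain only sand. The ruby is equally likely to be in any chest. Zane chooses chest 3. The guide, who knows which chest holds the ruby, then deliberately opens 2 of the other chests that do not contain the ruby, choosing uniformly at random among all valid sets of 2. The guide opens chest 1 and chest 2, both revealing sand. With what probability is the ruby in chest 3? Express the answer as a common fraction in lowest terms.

1/4

Condition on the true location of the ruby.
If it is in either of chests 1 and 2 (prior 1/4 each): that chest was opened and seen not to hold the prize — ruled out; weight (1/4)·0 = 0 each.
If it is in chest 3 (prior 1/4): the guide has 3 equally likely choices, so probability 1/3; weight (1/4)·(1/3) = 1/12.
If it is in chest 4 (prior 1/4): the guide has no choice, probability 1; weight (1/4)·1 = 1/4.
The weights sum to 1/3.
So P(the ruby in chest 3 | the guide opened chest 1 and chest 2) = (1/12) / (1/3) = 1/4.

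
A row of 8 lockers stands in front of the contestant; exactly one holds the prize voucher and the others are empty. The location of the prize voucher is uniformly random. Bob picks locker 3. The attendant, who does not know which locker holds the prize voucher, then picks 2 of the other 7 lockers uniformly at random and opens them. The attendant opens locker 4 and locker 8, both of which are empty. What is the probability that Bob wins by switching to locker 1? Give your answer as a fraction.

Condition on the true location of the prize voucher.
If it is in any of lockers 1, 2, 3, 5, 6, and 7 (prior 1/8 each): the attendant picks exactly this set with probability 1/21 regardless, and none is the prize; weight (1/8)·(1/21) = 1/168 each.
If it is in either of lockers 4 and 8 (prior 1/8 each): that locker was opened and seen not to hold the prize — ruled out; weight (1/8)·0 = 0 each.
The weights sum to 1/28.
So P(the prize voucher in locker 1 | the attendant opened locker 4 and locker 8) = (1/168) / (1/28) = 1/6.

1/6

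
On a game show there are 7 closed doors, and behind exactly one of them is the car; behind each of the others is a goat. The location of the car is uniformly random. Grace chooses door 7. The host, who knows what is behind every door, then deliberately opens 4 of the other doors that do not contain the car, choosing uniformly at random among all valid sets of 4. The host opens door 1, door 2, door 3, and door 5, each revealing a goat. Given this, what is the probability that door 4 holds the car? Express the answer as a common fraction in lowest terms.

Consider each possible location of the car in turn.
If it is behind any of doors 1, 2, 3, and 5 (prior 1/7 each): that door was opened and seen not to hold the prize — ruled out; weight (1/7)·0 = 0 each.
If it is behind either of doors 4 and 6 (prior 1/7 each): the host has 5 equally likely choices, so probability 1/5; weight (1/7)·(1/5) = 1/35 each.
If it is behind door 7 (prior 1/7): the host has 15 equally likely choices, so probability 1/15; weight (1/7)·(1/15) = 1/105.
The weights sum to 1/15.
So P(the car behind door 4 | the host opened door 1, door 2, door 3, and door 5) = (1/35) / (1/15) = 3/7.

3/7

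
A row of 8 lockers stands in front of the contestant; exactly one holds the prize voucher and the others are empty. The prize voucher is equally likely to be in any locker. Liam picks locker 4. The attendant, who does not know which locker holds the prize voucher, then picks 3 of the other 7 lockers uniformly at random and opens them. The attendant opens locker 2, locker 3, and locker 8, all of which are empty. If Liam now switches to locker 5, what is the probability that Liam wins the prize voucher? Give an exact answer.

Because the attendant chose which lockers to open without knowing where the prize voucher is, the choice is independent of the prize location. Learning that none of the 3 opened lockers holds the prize voucher simply rules out those 3 locations and leaves the remaining 5 lockers still equally likely by symmetry.
So P(the prize voucher in locker 5) = 1/5.

1/5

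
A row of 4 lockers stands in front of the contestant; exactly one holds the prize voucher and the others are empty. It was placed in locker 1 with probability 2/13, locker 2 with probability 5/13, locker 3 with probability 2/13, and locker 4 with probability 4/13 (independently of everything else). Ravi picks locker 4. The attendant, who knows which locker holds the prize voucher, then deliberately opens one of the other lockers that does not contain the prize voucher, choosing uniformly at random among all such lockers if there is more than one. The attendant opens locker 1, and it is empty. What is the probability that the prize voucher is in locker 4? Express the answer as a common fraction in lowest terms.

Apply Bayes' rule, conditioning on where the prize voucher actually is.
If it is in locker 1 (prior 2/13): the attendant opened locker 1, so this case is ruled out; weight (2/13)·0 = 0.
If it is in locker 2 (prior 5/13): the attendant has 2 equally likely choices, so probability 1/2; weight (5/13)·(1/2) = 5/26.
If it is in locker 3 (prior 2/13): the attendant has 2 equally likely choices, so probability 1/2; weight (2/13)·(1/2) = 1/13.
If it is in locker 4 (prior 4/13): the attendant has 3 equally likely choices, so probability 1/3; weight (4/13)·(1/3) = 4/39.
The weights sum to 29/78.
So P(the prize voucher in locker 4 | the attendant opened locker 1) = (4/39) / (29/78) = 8/29.

8/29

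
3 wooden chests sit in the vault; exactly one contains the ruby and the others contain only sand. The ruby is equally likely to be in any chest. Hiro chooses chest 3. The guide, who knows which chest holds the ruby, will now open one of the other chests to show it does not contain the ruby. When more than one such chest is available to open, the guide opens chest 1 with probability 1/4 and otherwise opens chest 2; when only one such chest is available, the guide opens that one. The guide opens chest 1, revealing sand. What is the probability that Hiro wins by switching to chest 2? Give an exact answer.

Apply Bayes' rule, conditioning on where the ruby actually is.
If it is in chest 1 (prior 1/3): the guide opened chest 1, so this case is ruled out; weight (1/3)·0 = 0.
If it is in chest 2 (prior 1/3): only chest 1 is available, probability 1; weight (1/3)·1 = 1/3.
If it is in chest 3 (prior 1/3): chest 1 is available, opened with probability 1/4; weight (1/3)·(1/4) = 1/12.
The weights sum to 5/12.
So P(the ruby in chest 2 | the guide opened chest 1) = (1/3) / (5/12) = 4/5.

4/5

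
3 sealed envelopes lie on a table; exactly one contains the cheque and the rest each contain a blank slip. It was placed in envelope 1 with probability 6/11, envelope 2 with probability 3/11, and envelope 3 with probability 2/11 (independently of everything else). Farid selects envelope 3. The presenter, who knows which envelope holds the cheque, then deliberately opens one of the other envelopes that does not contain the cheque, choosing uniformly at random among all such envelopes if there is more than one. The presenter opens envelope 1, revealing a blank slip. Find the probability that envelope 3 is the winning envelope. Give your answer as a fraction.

Consider each possible location of the cheque in turn.
If it is in envelope 1 (prior 6/11): the presenter opened envelope 1, so this case is ruled out; weight (6/11)·0 = 0.
If it is in envelope 2 (prior 3/11): the presenter has no choice, probability 1; weight (3/11)·1 = 3/11.
If it is in envelope 3 (prior 2/11): the presenter has 2 equally likely choices, so probability 1/2; weight (2/11)·(1/2) = 1/11.
The weights sum to 4/11.
So P(the cheque in envelope 3 | the presenter opened envelope 1) = (1/11) / (4/11) = 1/4.

1/4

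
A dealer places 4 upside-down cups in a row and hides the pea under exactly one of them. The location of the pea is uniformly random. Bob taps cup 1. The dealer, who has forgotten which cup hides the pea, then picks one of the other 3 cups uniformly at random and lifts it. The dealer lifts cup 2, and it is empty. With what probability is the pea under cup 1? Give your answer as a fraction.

1/3

Because the dealer chose which cup to lift without knowing where the pea is, the choice is independent of the prize location. Learning that cup 2 does not hold the pea simply rules out that one location and leaves the remaining 3 cups still equally likely by symmetry.
So P(the pea under cup 1) = 1/3.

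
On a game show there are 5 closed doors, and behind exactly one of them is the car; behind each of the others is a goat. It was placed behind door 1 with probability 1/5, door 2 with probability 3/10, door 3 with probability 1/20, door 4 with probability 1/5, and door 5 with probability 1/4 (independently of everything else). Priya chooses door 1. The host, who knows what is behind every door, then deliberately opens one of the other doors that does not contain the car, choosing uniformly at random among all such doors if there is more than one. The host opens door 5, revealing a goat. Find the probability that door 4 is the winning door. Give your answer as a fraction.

Consider each possible location of the car in turn.
If it is behind door 1 (prior 1/5): the host has 4 equally likely choices, so probability 1/4; weight (1/5)·(1/4) = 1/20.
If it is behind door 2 (prior 3/10): the host has 3 equally likely choices, so probability 1/3; weight (3/10)·(1/3) = 1/10.
If it is behind door 3 (prior 1/20): the host has 3 equally likely choices, so probability 1/3; weight (1/20)·(1/3) = 1/60.
If it is behind door 4 (prior 1/5): the host has 3 equally likely choices, so probability 1/3; weight (1/5)·(1/3) = 1/15.
If it is behind door 5 (prior 1/4): the host opened door 5, so this case is ruled out; weight (1/4)·0 = 0.
The weights sum to 7/30.
So P(the car behind door 4 | the host opened door 5) = (1/15) / (7/30) = 2/7.

2/7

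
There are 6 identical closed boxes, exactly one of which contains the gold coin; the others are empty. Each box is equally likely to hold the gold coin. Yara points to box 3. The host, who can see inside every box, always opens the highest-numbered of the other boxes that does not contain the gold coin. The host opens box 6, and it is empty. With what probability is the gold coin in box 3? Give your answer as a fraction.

1/5

Condition on the true location of the gold coin.
If it is in any of boxes 1, 2, 3, 4, and 5 (prior 1/6 each): box 6 is the highest-numbered option available, probability 1; weight (1/6)·1 = 1/6 each.
If it is in box 6 (prior 1/6): the host opened box 6, so this case is ruled out; weight (1/6)·0 = 0.
The weights sum to 5/6.
So P(the gold coin in box 3 | the host opened box 6) = (1/6) / (5/6) = 1/5.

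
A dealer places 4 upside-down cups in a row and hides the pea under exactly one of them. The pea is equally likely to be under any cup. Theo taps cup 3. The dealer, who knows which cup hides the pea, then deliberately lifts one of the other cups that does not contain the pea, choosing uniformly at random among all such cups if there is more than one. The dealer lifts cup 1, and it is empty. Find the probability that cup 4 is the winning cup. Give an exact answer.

3/8

Apply Bayes' rule, conditioning on where the pea actually is.
If it is under cup 1 (prior 1/4): the dealer opened cup 1, so this case is ruled out; weight (1/4)·0 = 0.
If it is under either of cups 2 and 4 (prior 1/4 each): the dealer has 2 equally likely choices, so probability 1/2; weight (1/4)·(1/2) = 1/8 each.
If it is under cup 3 (prior 1/4): the dealer has 3 equally likely choices, so probability 1/3; weight (1/4)·(1/3) = 1/12.
The weights sum to 1/3.
So P(the pea under cup 4 | the dealer opened cup 1) = (1/8) / (1/3) = 3/8.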